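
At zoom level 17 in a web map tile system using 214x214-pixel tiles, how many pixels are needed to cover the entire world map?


tiles per axis = 2^17 = 131072
total tiles = 131072^2 = 17179869184
pixels per axis = 131072 * 214 = 28049408
total pixels = 28049408^2 = 786769289150464

786769289150464 pixels


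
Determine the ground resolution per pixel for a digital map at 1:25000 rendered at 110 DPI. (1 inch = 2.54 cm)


pixel_cm = 2.54 / 110 ≈ 0.023091 cm
ground = pixel_cm * 25000 / 100 = 2.54 * 25000 / (110 * 100) = 63500 / 11000 ≈ 5.77 m

5.77 m


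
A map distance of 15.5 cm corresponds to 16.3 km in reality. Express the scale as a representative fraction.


ground = 16.3 km = 1630000 cm; RF denominator = ground / map = 1630000 / 15.5 ≈ 105161; RF = 1:105161

1:105161


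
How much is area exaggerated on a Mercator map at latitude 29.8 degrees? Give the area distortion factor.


area_distortion = 1/cos^2(29.8) = 1.328

1.328


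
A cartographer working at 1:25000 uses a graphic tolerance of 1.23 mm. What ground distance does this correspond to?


ground = 1.23 mm * 25000 / 1000 = 30.75 m

30.75 m


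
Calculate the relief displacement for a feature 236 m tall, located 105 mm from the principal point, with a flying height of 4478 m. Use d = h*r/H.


d = h * r / H = 236 * 105 / 4478 = 5.53 mm

5.53 mm


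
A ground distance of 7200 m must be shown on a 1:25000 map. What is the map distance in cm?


map_cm = 7200 * 100 / 25000 = 28.8 cm

28.8 cm


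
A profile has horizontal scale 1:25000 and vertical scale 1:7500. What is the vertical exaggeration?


VE = horizontal_scale / vertical_scale = 25000 / 7500 ≈ 3.3

3.3x


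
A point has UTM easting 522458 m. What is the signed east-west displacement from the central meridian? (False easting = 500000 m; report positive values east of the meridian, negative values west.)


displacement = 522458 - 500000 = 22458 m

22458 m


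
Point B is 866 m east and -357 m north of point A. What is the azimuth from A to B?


az = atan2(866, -357) = 112.4 deg
adjusted to 0-360: 112.4 degrees

112.4 degrees


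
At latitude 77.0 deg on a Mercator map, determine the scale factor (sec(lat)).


SF = 1 / cos(77.0) = 1 / 0.224951 = 4.445

4.445


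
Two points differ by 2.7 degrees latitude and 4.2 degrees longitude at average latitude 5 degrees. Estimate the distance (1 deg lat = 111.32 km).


dlat_km = 2.7 * 111.32 = 300.564
dlon_km = 4.2 * 111.32 * cos(5) ≈ 465.765
dist = sqrt(300.564^2 + 465.765^2) ≈ 554.3 km

554.3 km


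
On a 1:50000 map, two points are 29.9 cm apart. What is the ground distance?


ground = 29.9 cm * 50000 / 100 = 14950.0 m = 14.95 km

14.95 km


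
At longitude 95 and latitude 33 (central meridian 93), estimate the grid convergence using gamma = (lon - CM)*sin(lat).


gamma = (95 - 93) * sin(33) = 2 * 0.544639 = 1.089 degrees

1.089 degrees


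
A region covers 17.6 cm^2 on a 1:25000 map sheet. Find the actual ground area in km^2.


ground_area = 17.6 * (25000/100)^2 = 1100000.0 m^2 = 1.1 km^2

1.1 km^2


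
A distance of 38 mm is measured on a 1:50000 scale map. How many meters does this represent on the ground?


ground = 38 mm * 50000 / 1000 = 1900.0 m

1900.0 m


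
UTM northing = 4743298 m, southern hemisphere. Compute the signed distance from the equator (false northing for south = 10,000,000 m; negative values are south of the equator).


For southern: actual = 4743298 - 10000000 = -5256702 m

-5256702 m


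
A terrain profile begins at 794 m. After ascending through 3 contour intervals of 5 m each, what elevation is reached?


elevation = 794 + 3 * 5 = 809 m

809 m


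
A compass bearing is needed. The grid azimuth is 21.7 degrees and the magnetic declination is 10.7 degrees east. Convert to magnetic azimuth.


magnetic azimuth = grid azimuth - declination (east +ve)
mag_az = 21.7 - 10.7 = 11.0 degrees

11.0 degrees


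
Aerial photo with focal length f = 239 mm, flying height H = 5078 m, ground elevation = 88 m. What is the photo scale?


scale = f / (H - h) = 239 mm / 4990 m = 239 / 4990000 = 1:20879

1:20879


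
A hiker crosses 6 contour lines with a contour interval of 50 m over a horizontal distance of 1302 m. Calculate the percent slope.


elevation change = 6 * 50 = 300 m
slope = 300 / 1302 * 100 = 23.0%

23.0%


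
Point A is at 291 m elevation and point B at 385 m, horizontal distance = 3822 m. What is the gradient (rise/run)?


gradient = (385 - 291) / 3822 = 94 / 3822 = 0.0246

0.0246


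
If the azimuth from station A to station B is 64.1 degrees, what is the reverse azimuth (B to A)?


back azimuth = (64.1 + 180) mod 360 = 244.1 degrees

244.1 degrees


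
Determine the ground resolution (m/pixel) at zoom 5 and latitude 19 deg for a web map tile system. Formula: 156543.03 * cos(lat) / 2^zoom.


res = 156543.03 * cos(19) / 2^5 = 156543.03 * 0.94551858 / 32 = 4625.45 m/pixel

4625.45 m/pixel


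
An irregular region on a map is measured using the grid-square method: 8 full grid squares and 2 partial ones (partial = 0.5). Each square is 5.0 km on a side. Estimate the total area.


effective squares = 8 + 2 * 0.5 = 9.0
area = 9.0 * 25.0 = 225.0 km^2

225.0 km^2


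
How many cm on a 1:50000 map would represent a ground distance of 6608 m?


map_cm = 6608 * 100 / 50000 = 13.216 cm ≈ 13.22 cm

13.22 cm


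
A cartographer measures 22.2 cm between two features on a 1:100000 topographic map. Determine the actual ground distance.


ground = 22.2 cm * 100000 / 100 = 22200.0 m = 22.2 km

22.2 km


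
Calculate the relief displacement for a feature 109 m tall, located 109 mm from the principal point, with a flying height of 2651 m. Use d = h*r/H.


d = h * r / H = 109 * 109 / 2651 = 4.48 mm

4.48 mm


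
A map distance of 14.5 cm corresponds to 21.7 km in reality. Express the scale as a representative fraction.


ground = 21.7 km = 2170000 cm; RF denominator = ground / map = 2170000 / 14.5 ≈ 149655; RF = 1:149655

1:149655


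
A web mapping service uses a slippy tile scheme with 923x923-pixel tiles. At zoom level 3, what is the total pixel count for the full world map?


tiles per axis = 2^3 = 8
total tiles = 8^2 = 64
pixels per axis = 8 * 923 = 7384
total pixels = 7384^2 = 54523456

54523456 pixels


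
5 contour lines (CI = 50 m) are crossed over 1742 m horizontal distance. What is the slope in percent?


elevation change = 5 * 50 = 250 m
slope = 250 / 1742 * 100 = 14.4%

14.4%


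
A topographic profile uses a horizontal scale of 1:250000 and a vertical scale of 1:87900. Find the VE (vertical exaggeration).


VE = horizontal_scale / vertical_scale = 250000 / 87900 ≈ 2.8

2.8x


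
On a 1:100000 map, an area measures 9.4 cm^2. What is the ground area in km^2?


ground_area = 9.4 * (100000/100)^2 = 9400000.0 m^2 = 9.4 km^2

9.4 km^2


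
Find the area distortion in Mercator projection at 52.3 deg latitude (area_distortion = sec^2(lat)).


area_distortion = 1/cos^2(52.3) = 2.674

2.674


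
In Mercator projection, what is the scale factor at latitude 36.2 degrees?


SF = 1 / cos(36.2) = 1 / 0.80696 = 1.239

1.239


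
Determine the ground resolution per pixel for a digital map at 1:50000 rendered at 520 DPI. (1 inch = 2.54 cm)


pixel_cm = 2.54 / 520 ≈ 0.004885 cm
ground = pixel_cm * 50000 / 100 = 2.54 * 50000 / (520 * 100) = 127000 / 52000 ≈ 2.44 m

2.44 m


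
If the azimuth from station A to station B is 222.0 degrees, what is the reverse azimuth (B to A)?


back azimuth = (222.0 + 180) mod 360 = 42.0 degrees

42.0 degrees


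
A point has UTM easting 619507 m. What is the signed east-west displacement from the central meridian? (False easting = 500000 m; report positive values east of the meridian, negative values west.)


displacement = 619507 - 500000 = 119507 m

119507 m


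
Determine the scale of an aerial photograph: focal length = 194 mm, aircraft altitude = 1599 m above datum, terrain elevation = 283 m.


scale = f / (H - h) = 194 mm / 1316 m = 194 / 1316000 = 1:6784

1:6784


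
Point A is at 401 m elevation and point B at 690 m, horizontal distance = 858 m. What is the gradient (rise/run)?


gradient = (690 - 401) / 858 = 289 / 858 = 0.3368

0.3368


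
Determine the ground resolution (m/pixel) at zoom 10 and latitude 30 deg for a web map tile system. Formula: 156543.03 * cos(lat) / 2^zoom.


res = 156543.03 * cos(30) / 2^10 = 156543.03 * 0.8660254 / 1024 = 132.39 m/pixel

132.39 m/pixel


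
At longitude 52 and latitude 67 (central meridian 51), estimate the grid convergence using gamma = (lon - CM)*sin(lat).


gamma = (52 - 51) * sin(67) = 1 * 0.920505 = 0.921 degrees

0.921 degrees


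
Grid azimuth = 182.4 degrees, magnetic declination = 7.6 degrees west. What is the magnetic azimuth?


magnetic azimuth = grid azimuth - declination (east +ve)
mag_az = 182.4 - -7.6 = 190.0 degrees

190.0 degrees


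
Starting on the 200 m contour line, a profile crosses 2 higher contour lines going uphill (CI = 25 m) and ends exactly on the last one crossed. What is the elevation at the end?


elevation = 200 + 2 * 25 = 250 m

250 m


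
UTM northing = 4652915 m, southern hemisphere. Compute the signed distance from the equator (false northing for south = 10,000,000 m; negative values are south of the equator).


For southern: actual = 4652915 - 10000000 = -5347085 m

-5347085 m


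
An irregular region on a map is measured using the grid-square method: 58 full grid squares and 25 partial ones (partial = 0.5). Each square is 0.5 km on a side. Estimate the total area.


effective squares = 58 + 25 * 0.5 = 70.5
area = 70.5 * 0.25 = 17.625 km^2

17.625 km^2


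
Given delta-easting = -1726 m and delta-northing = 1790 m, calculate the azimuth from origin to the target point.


az = atan2(-1726, 1790) = -44.0 deg
adjusted to 0-360: 316.0 degrees

316.0 degrees


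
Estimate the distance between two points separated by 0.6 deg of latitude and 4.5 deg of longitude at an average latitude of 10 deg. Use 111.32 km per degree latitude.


dlat_km = 0.6 * 111.32 = 66.792
dlon_km = 4.5 * 111.32 * cos(10) ≈ 493.33
dist = sqrt(66.792^2 + 493.33^2) ≈ 497.8 km

497.8 km


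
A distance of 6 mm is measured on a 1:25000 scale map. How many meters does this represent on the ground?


ground = 6 mm * 25000 / 1000 = 150.0 m

150.0 m


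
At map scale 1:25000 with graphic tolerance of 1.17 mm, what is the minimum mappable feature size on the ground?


ground = 1.17 mm * 25000 / 1000 = 29.25 m

29.25 m


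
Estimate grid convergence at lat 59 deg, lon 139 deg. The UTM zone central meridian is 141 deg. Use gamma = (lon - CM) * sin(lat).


gamma = (139 - 141) * sin(59) = -2 * 0.857167 = -1.714 degrees

-1.714 degrees


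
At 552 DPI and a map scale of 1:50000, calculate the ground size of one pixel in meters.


pixel_cm = 2.54 / 552 ≈ 0.004601 cm
ground = pixel_cm * 50000 / 100 = 2.54 * 50000 / (552 * 100) = 127000 / 55200 ≈ 2.3 m

2.3 m


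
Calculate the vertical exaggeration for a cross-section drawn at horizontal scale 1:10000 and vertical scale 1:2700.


VE = horizontal_scale / vertical_scale = 10000 / 2700 ≈ 3.7

3.7x


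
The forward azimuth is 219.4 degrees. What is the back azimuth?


back azimuth = (219.4 + 180) mod 360 = 39.4 degrees

39.4 degrees


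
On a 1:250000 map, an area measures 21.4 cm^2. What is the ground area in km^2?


ground_area = 21.4 * (250000/100)^2 = 133750000.0 m^2 = 133.75 km^2

133.75 km^2


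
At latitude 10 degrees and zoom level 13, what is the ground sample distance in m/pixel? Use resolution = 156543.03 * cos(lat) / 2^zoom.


res = 156543.03 * cos(10) / 2^13 = 156543.03 * 0.98480775 / 8192 = 18.82 m/pixel

18.82 m/pixel


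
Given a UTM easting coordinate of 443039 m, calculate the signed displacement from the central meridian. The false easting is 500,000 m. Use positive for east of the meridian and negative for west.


displacement = 443039 - 500000 = -56961 m

-56961 m


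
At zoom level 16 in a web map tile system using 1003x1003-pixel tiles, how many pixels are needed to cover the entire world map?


tiles per axis = 2^16 = 65536
total tiles = 65536^2 = 4294967296
pixels per axis = 65536 * 1003 = 65732608
total pixels = 65732608^2 = 4320775754481664

4320775754481664 pixels


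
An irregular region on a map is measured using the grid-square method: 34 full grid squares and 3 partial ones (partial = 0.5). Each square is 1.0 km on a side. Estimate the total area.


effective squares = 34 + 3 * 0.5 = 35.5
area = 35.5 * 1.0 = 35.5 km^2

35.5 km^2


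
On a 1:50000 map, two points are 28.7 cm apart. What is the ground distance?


ground = 28.7 cm * 50000 / 100 = 14350.0 m = 14.35 km

14.35 km


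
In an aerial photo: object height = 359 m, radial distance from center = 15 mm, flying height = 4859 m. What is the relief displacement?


d = h * r / H = 359 * 15 / 4859 = 1.11 mm

1.11 mm


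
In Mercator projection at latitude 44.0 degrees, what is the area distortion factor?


area_distortion = 1/cos^2(44.0) = 1.933

1.933


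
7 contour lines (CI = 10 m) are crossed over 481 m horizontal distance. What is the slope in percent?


elevation change = 7 * 10 = 70 m
slope = 70 / 481 * 100 = 14.6%

14.6%


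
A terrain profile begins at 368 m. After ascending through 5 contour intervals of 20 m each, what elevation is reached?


elevation = 368 + 5 * 20 = 468 m

468 m


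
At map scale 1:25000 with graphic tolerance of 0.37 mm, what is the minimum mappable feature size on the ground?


ground = 0.37 mm * 25000 / 1000 = 9.25 m

9.25 m


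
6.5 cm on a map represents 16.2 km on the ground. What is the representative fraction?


ground = 16.2 km = 1620000 cm; RF denominator = ground / map = 1620000 / 6.5 ≈ 249231; RF = 1:249231

1:249231


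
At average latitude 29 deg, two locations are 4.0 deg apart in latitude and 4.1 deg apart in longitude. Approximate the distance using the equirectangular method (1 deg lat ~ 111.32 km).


dlat_km = 4.0 * 111.32 = 445.28
dlon_km = 4.1 * 111.32 * cos(29) ≈ 399.187
dist = sqrt(445.28^2 + 399.187^2) ≈ 598.0 km

598.0 km


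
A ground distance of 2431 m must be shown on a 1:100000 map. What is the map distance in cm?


map_cm = 2431 * 100 / 100000 = 2.431 cm ≈ 2.43 cm

2.43 cm


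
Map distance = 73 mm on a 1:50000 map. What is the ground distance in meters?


ground = 73 mm * 50000 / 1000 = 3650.0 m

3650.0 m


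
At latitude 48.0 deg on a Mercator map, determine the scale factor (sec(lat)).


SF = 1 / cos(48.0) = 1 / 0.669131 = 1.494

1.494


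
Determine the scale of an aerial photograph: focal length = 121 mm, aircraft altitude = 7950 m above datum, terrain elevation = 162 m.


scale = f / (H - h) = 121 mm / 7788 m = 121 / 7788000 = 1:64364

1:64364


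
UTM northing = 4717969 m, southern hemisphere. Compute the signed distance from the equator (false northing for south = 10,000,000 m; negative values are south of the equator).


For southern: actual = 4717969 - 10000000 = -5282031 m

-5282031 m


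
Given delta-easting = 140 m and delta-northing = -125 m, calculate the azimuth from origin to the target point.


az = atan2(140, -125) = 131.8 deg
adjusted to 0-360: 131.8 degrees

131.8 degrees


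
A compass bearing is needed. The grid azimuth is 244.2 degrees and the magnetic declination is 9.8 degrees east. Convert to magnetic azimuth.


magnetic azimuth = grid azimuth - declination (east +ve)
mag_az = 244.2 - 9.8 = 234.4 degrees

234.4 degrees


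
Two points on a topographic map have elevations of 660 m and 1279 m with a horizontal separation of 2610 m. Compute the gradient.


gradient = (1279 - 660) / 2610 = 619 / 2610 = 0.2372

0.2372


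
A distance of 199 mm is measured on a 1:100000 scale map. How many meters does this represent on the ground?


ground = 199 mm * 100000 / 1000 = 19900.0 m

19900.0 m


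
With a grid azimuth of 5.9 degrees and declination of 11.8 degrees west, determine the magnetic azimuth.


magnetic azimuth = grid azimuth - declination (east +ve)
mag_az = 5.9 - -11.8 = 17.7 degrees

17.7 degrees


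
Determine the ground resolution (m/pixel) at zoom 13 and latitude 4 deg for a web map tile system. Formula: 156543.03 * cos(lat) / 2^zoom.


res = 156543.03 * cos(4) / 2^13 = 156543.03 * 0.99756405 / 8192 = 19.06 m/pixel

19.06 m/pixel


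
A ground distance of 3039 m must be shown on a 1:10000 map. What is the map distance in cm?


map_cm = 3039 * 100 / 10000 = 30.39 cm

30.39 cm


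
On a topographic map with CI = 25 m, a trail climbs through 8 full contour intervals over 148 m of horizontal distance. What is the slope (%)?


elevation change = 8 * 25 = 200 m
slope = 200 / 148 * 100 = 135.1%

135.1%


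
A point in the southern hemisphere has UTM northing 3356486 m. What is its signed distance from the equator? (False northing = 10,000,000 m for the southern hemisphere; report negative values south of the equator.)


For southern: actual = 3356486 - 10000000 = -6643514 m

-6643514 m


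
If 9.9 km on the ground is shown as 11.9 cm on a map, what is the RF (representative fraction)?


ground = 9.9 km = 990000 cm; RF denominator = ground / map = 990000 / 11.9 ≈ 83193; RF = 1:83193

1:83193


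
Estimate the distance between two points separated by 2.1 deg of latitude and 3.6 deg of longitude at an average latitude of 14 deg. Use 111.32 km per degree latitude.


dlat_km = 2.1 * 111.32 = 233.772
dlon_km = 3.6 * 111.32 * cos(14) ≈ 388.848
dist = sqrt(233.772^2 + 388.848^2) ≈ 453.7 km

453.7 km


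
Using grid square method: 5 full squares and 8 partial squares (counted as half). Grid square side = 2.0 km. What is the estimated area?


effective squares = 5 + 8 * 0.5 = 9.0
area = 9.0 * 4.0 = 36.0 km^2

36.0 km^2


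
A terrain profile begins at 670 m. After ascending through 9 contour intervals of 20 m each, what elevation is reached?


elevation = 670 + 9 * 20 = 850 m

850 m


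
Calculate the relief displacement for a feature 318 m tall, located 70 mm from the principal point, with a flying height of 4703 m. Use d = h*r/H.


d = h * r / H = 318 * 70 / 4703 = 4.73 mm

4.73 mm


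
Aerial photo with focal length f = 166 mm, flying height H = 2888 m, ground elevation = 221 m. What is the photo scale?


scale = f / (H - h) = 166 mm / 2667 m = 166 / 2667000 = 1:16066

1:16066


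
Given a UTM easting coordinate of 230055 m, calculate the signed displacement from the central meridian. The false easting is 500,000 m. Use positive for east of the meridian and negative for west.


displacement = 230055 - 500000 = -269945 m

-269945 m


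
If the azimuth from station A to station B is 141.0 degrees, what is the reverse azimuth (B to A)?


back azimuth = (141.0 + 180) mod 360 = 321.0 degrees

321.0 degrees


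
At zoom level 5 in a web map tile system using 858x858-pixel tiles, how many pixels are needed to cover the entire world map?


tiles per axis = 2^5 = 32
total tiles = 32^2 = 1024
pixels per axis = 32 * 858 = 27456
total pixels = 27456^2 = 753831936

753831936 pixels


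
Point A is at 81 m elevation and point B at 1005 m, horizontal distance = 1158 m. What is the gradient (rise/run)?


gradient = (1005 - 81) / 1158 = 924 / 1158 = 0.7979

0.7979


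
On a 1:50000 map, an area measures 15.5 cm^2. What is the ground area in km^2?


ground_area = 15.5 * (50000/100)^2 = 3875000.0 m^2 = 3.875 km^2

3.875 km^2


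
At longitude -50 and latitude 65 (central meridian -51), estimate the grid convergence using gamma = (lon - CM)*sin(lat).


gamma = (-50 - -51) * sin(65) = 1 * 0.906308 = 0.906 degrees

0.906 degrees


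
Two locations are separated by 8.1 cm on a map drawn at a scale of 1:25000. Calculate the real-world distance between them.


ground = 8.1 cm * 25000 / 100 = 2025.0 m = 2.025 km

2.025 km


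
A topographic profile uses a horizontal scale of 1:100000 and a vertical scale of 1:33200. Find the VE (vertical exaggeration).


VE = horizontal_scale / vertical_scale = 100000 / 33200 ≈ 3.0

3.0x


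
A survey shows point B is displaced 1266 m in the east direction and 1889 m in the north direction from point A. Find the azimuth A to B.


az = atan2(1266, 1889) = 33.8 deg
adjusted to 0-360: 33.8 degrees

33.8 degrees


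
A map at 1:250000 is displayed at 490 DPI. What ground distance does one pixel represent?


pixel_cm = 2.54 / 490 ≈ 0.005184 cm
ground = pixel_cm * 250000 / 100 = 2.54 * 250000 / (490 * 100) = 635000 / 49000 ≈ 12.96 m

12.96 m


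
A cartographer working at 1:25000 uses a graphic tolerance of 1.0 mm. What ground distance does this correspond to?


ground = 1.0 mm * 25000 / 1000 = 25.0 m

25.0 m


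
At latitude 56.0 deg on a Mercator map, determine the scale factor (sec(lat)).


SF = 1 / cos(56.0) = 1 / 0.559193 = 1.788

1.788


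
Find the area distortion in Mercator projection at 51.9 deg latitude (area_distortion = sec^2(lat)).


area_distortion = 1/cos^2(51.9) = 2.627

2.627


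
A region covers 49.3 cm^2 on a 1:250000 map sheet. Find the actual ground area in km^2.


ground_area = 49.3 * (250000/100)^2 = 308125000.0 m^2 = 308.125 km^2

308.125 km^2


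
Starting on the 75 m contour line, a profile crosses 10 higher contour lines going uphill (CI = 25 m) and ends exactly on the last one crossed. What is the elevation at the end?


elevation = 75 + 10 * 25 = 325 m

325 m


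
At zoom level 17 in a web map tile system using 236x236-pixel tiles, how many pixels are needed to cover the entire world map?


tiles per axis = 2^17 = 131072
total tiles = 131072^2 = 17179869184
pixels per axis = 131072 * 236 = 30932992
total pixels = 30932992^2 = 956849994072064

956849994072064 pixels


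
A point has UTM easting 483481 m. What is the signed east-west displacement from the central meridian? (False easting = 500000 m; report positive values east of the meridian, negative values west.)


displacement = 483481 - 500000 = -16519 m

-16519 m


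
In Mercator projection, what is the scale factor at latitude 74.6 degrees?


SF = 1 / cos(74.6) = 1 / 0.265556 = 3.766

3.766


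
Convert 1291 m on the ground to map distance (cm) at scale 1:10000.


map_cm = 1291 * 100 / 10000 = 12.91 cm

12.91 cm


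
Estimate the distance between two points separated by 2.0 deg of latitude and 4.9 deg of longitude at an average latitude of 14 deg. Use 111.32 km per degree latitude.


dlat_km = 2.0 * 111.32 = 222.64
dlon_km = 4.9 * 111.32 * cos(14) ≈ 529.265
dist = sqrt(222.64^2 + 529.265^2) ≈ 574.2 km

574.2 km


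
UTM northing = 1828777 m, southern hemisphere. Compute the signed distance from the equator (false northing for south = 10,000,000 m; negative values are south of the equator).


For southern: actual = 1828777 - 10000000 = -8171223 m

-8171223 m


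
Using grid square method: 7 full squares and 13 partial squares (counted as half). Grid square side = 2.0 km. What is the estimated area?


effective squares = 7 + 13 * 0.5 = 13.5
area = 13.5 * 4.0 = 54.0 km^2

54.0 km^2


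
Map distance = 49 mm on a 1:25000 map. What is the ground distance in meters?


ground = 49 mm * 25000 / 1000 = 1225.0 m

1225.0 m


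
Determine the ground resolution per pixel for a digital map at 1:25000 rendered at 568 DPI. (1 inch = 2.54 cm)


pixel_cm = 2.54 / 568 ≈ 0.004472 cm
ground = pixel_cm * 25000 / 100 = 2.54 * 25000 / (568 * 100) = 63500 / 56800 ≈ 1.12 m

1.12 m


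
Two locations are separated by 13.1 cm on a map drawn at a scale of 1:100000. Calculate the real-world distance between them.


ground = 13.1 cm * 100000 / 100 = 13100.0 m = 13.1 km

13.1 km


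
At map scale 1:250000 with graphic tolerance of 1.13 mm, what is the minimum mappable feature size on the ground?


ground = 1.13 mm * 250000 / 1000 = 282.5 m

282.5 m


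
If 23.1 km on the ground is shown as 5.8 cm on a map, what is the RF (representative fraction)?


ground = 23.1 km = 2310000 cm; RF denominator = ground / map = 2310000 / 5.8 ≈ 398276; RF = 1:398276

1:398276


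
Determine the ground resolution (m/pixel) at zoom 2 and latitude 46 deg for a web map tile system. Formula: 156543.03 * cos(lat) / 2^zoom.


res = 156543.03 * cos(46) / 2^2 = 156543.03 * 0.69465837 / 4 = 27185.98 m/pixel

27185.98 m/pixel


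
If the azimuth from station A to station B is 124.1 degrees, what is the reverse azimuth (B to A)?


back azimuth = (124.1 + 180) mod 360 = 304.1 degrees

304.1 degrees


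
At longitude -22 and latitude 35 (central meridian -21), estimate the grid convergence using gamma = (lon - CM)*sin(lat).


gamma = (-22 - -21) * sin(35) = -1 * 0.573576 = -0.574 degrees

-0.574 degrees


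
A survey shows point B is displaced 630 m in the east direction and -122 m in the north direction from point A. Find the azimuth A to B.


az = atan2(630, -122) = 101.0 deg
adjusted to 0-360: 101.0 degrees

101.0 degrees


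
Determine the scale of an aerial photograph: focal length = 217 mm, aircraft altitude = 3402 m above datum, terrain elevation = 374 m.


scale = f / (H - h) = 217 mm / 3028 m = 217 / 3028000 = 1:13954

1:13954


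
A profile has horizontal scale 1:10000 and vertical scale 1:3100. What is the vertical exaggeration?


VE = horizontal_scale / vertical_scale = 10000 / 3100 ≈ 3.2

3.2x


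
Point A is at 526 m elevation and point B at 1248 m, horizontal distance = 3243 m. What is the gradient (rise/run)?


gradient = (1248 - 526) / 3243 = 722 / 3243 = 0.2226

0.2226


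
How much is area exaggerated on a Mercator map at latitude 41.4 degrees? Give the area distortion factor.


area_distortion = 1/cos^2(41.4) = 1.777

1.777


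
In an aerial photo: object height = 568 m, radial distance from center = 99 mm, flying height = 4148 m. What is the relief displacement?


d = h * r / H = 568 * 99 / 4148 = 13.56 mm

13.56 mm


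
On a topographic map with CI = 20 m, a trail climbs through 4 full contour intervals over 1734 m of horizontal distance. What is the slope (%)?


elevation change = 4 * 20 = 80 m
slope = 80 / 1734 * 100 = 4.6%

4.6%


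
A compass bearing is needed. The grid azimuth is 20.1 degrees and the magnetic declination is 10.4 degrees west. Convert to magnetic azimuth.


magnetic azimuth = grid azimuth - declination (east +ve)
mag_az = 20.1 - -10.4 = 30.5 degrees

30.5 degrees


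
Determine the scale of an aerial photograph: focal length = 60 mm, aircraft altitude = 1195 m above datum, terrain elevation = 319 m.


scale = f / (H - h) = 60 mm / 876 m = 60 / 876000 = 1:14600

1:14600


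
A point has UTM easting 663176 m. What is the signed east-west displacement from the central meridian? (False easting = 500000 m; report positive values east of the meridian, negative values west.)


displacement = 663176 - 500000 = 163176 m

163176 m


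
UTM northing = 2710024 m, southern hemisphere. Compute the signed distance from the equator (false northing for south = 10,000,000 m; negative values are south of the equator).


For southern: actual = 2710024 - 10000000 = -7289976 m

-7289976 m


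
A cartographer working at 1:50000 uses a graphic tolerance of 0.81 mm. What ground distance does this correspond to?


ground = 0.81 mm * 50000 / 1000 = 40.5 m

40.5 m


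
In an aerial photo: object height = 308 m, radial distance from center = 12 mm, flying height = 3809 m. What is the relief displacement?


d = h * r / H = 308 * 12 / 3809 = 0.97 mm

0.97 mm


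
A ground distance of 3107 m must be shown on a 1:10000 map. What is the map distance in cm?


map_cm = 3107 * 100 / 10000 = 31.07 cm

31.07 cm


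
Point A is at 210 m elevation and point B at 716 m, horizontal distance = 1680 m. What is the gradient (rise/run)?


gradient = (716 - 210) / 1680 = 506 / 1680 = 0.3012

0.3012


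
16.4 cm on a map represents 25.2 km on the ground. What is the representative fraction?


ground = 25.2 km = 2520000 cm; RF denominator = ground / map = 2520000 / 16.4 ≈ 153659; RF = 1:153659

1:153659


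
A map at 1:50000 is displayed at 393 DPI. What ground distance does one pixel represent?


pixel_cm = 2.54 / 393 ≈ 0.006463 cm
ground = pixel_cm * 50000 / 100 = 2.54 * 50000 / (393 * 100) = 127000 / 39300 ≈ 3.23 m

3.23 m


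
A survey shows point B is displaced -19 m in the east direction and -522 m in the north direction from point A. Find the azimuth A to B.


az = atan2(-19, -522) = -177.9 deg
adjusted to 0-360: 182.1 degrees

182.1 degrees


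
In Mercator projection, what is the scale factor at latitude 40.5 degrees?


SF = 1 / cos(40.5) = 1 / 0.760406 = 1.315

1.315


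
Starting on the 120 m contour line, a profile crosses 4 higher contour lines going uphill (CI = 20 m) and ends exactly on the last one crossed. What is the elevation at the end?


elevation = 120 + 4 * 20 = 200 m

200 m


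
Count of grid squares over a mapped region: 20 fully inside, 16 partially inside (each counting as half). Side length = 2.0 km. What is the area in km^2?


effective squares = 20 + 16 * 0.5 = 28.0
area = 28.0 * 4.0 = 112.0 km^2

112.0 km^2


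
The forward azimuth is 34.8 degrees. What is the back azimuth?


back azimuth = (34.8 + 180) mod 360 = 214.8 degrees

214.8 degrees


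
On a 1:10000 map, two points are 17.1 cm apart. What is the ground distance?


ground = 17.1 cm * 10000 / 100 = 1710.0 m = 1.71 km

1.71 km


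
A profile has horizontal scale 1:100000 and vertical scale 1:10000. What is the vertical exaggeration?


VE = horizontal_scale / vertical_scale = 100000 / 10000 = 10.0

10.0x


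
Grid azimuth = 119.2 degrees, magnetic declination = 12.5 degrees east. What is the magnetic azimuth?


magnetic azimuth = grid azimuth - declination (east +ve)
mag_az = 119.2 - 12.5 = 106.7 degrees

106.7 degrees


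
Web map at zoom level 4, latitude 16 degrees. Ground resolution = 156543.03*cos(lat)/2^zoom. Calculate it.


res = 156543.03 * cos(16) / 2^4 = 156543.03 * 0.9612617 / 16 = 9404.93 m/pixel

9404.93 m/pixel


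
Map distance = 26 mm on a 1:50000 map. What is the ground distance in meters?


ground = 26 mm * 50000 / 1000 = 1300.0 m

1300.0 m


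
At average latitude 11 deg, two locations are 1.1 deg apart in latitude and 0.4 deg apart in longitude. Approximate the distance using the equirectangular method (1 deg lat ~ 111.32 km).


dlat_km = 1.1 * 111.32 = 122.452
dlon_km = 0.4 * 111.32 * cos(11) ≈ 43.71
dist = sqrt(122.452^2 + 43.71^2) ≈ 130.0 km

130.0 km


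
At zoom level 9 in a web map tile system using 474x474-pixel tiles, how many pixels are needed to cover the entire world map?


tiles per axis = 2^9 = 512
total tiles = 512^2 = 262144
pixels per axis = 512 * 474 = 242688
total pixels = 242688^2 = 58897465344

58897465344 pixels


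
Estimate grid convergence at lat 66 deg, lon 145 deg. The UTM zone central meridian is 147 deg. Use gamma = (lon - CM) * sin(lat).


gamma = (145 - 147) * sin(66) = -2 * 0.913545 = -1.827 degrees

-1.827 degrees


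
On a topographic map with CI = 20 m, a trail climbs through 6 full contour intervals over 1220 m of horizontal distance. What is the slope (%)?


elevation change = 6 * 20 = 120 m
slope = 120 / 1220 * 100 = 9.8%

9.8%


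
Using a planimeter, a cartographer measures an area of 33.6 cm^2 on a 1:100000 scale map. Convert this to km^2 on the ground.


ground_area = 33.6 * (100000/100)^2 = 33600000.0 m^2 = 33.6 km^2

33.6 km^2


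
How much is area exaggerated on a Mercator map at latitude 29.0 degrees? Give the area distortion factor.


area_distortion = 1/cos^2(29.0) = 1.307

1.307


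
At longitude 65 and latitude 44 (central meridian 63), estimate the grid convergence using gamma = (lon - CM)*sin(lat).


gamma = (65 - 63) * sin(44) = 2 * 0.694658 = 1.389 degrees

1.389 degrees


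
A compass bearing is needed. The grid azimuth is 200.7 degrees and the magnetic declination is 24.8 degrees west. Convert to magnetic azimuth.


magnetic azimuth = grid azimuth - declination (east +ve)
mag_az = 200.7 - -24.8 = 225.5 degrees

225.5 degrees


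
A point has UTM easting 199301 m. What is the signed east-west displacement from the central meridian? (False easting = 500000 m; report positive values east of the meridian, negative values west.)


displacement = 199301 - 500000 = -300699 m

-300699 m


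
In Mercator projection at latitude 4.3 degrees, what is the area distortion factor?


area_distortion = 1/cos^2(4.3) = 1.006

1.006


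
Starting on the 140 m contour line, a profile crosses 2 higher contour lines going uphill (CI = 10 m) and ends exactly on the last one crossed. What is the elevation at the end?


elevation = 140 + 2 * 10 = 160 m

160 m


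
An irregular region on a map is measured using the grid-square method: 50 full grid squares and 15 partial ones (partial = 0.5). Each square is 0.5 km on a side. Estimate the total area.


effective squares = 50 + 15 * 0.5 = 57.5
area = 57.5 * 0.25 = 14.375 km^2

14.375 km^2


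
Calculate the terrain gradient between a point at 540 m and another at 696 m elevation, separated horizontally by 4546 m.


gradient = (696 - 540) / 4546 = 156 / 4546 = 0.0343

0.0343


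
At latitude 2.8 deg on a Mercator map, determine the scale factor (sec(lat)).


SF = 1 / cos(2.8) = 1 / 0.998806 = 1.001

1.001


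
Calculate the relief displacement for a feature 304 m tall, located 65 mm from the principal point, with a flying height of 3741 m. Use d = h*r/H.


d = h * r / H = 304 * 65 / 3741 = 5.28 mm

5.28 mm


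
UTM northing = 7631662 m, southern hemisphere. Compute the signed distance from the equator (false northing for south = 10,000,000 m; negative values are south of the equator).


For southern: actual = 7631662 - 10000000 = -2368338 m

-2368338 m


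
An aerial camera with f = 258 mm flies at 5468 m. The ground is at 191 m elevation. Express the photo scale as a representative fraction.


scale = f / (H - h) = 258 mm / 5277 m = 258 / 5277000 = 1:20453

1:20453


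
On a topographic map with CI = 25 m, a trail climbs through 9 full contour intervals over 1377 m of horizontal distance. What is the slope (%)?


elevation change = 9 * 25 = 225 m
slope = 225 / 1377 * 100 = 16.3%

16.3%


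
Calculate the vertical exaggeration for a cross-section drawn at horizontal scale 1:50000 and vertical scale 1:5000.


VE = horizontal_scale / vertical_scale = 50000 / 5000 = 10.0

10.0x


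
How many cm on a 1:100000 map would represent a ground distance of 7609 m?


map_cm = 7609 * 100 / 100000 = 7.609 cm ≈ 7.61 cm

7.61 cm


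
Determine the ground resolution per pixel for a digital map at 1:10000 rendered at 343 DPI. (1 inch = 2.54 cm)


pixel_cm = 2.54 / 343 ≈ 0.007405 cm
ground = pixel_cm * 10000 / 100 = 2.54 * 10000 / (343 * 100) = 25400 / 34300 ≈ 0.74 m

0.74 m


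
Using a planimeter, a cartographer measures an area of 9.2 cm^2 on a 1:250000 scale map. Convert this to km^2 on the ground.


ground_area = 9.2 * (250000/100)^2 = 57500000.0 m^2 = 57.5 km^2

57.5 km^2


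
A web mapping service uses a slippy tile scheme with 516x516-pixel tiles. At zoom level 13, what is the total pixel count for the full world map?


tiles per axis = 2^13 = 8192
total tiles = 8192^2 = 67108864
pixels per axis = 8192 * 516 = 4227072
total pixels = 4227072^2 = 17868137693184

17868137693184 pixels


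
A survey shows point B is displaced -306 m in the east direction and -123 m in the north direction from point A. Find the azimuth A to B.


az = atan2(-306, -123) = -111.9 deg
adjusted to 0-360: 248.1 degrees

248.1 degrees


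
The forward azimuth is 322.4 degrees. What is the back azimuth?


back azimuth = (322.4 + 180) mod 360 = 142.4 degrees

142.4 degrees


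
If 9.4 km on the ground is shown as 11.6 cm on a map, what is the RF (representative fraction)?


ground = 9.4 km = 940000 cm; RF denominator = ground / map = 940000 / 11.6 ≈ 81034; RF = 1:81034

1:81034


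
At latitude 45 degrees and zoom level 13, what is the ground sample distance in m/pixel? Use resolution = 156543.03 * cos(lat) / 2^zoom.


res = 156543.03 * cos(45) / 2^13 = 156543.03 * 0.70710678 / 8192 = 13.51 m/pixel

13.51 m/pixel


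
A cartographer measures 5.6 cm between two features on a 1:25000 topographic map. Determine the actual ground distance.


ground = 5.6 cm * 25000 / 100 = 1400.0 m = 1.4 km

1.4 km


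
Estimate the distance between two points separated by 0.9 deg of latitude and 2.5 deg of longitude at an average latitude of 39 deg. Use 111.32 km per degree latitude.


dlat_km = 0.9 * 111.32 = 100.188
dlon_km = 2.5 * 111.32 * cos(39) ≈ 216.28
dist = sqrt(100.188^2 + 216.28^2) ≈ 238.4 km

238.4 km


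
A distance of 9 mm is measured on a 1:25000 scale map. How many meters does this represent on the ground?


ground = 9 mm * 25000 / 1000 = 225.0 m

225.0 m


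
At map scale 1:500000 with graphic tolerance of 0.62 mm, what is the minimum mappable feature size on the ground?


ground = 0.62 mm * 500000 / 1000 = 310.0 m

310.0 m


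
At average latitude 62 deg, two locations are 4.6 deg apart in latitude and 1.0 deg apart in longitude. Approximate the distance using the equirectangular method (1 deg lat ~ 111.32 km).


dlat_km = 4.6 * 111.32 = 512.072
dlon_km = 1.0 * 111.32 * cos(62) ≈ 52.262
dist = sqrt(512.072^2 + 52.262^2) ≈ 514.7 km

514.7 km


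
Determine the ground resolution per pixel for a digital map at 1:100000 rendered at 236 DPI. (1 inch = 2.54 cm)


pixel_cm = 2.54 / 236 ≈ 0.010763 cm
ground = pixel_cm * 100000 / 100 = 2.54 * 100000 / (236 * 100) = 254000 / 23600 ≈ 10.76 m

10.76 m


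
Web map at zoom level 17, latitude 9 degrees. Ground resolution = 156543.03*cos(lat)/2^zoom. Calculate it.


res = 156543.03 * cos(9) / 2^17 = 156543.03 * 0.98768834 / 131072 = 1.18 m/pixel

1.18 m/pixel


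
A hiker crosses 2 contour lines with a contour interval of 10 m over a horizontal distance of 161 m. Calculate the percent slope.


elevation change = 2 * 10 = 20 m
slope = 20 / 161 * 100 = 12.4%

12.4%


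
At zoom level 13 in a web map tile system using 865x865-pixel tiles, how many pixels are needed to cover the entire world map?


tiles per axis = 2^13 = 8192
total tiles = 8192^2 = 67108864
pixels per axis = 8192 * 865 = 7086080
total pixels = 7086080^2 = 50212529766400

50212529766400 pixels


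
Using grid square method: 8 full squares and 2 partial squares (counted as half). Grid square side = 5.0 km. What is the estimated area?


effective squares = 8 + 2 * 0.5 = 9.0
area = 9.0 * 25.0 = 225.0 km^2

225.0 km^2


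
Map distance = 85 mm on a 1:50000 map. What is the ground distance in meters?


ground = 85 mm * 50000 / 1000 = 4250.0 m

4250.0 m


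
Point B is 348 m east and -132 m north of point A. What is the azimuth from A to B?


az = atan2(348, -132) = 110.8 deg
adjusted to 0-360: 110.8 degrees

110.8 degrees


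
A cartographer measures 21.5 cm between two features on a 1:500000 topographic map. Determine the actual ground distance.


ground = 21.5 cm * 500000 / 100 = 107500.0 m = 107.5 km

107.5 km


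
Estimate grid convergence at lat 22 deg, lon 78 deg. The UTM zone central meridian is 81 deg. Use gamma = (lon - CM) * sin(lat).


gamma = (78 - 81) * sin(22) = -3 * 0.374607 = -1.124 degrees

-1.124 degrees
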